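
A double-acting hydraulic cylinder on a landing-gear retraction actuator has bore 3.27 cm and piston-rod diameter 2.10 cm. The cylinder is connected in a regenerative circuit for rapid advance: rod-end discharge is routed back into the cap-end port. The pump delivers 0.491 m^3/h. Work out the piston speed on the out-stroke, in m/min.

v ≈ 23.6 m/min

In regeneration the rod-end outflow joins the pump flow into the cap end, so the net volume the pump must supply per unit advance equals the rod cross-section area.
Rod cross-section A_rod = π/4 × (2.10 cm)² = 3.464 cm^2
v = Q_pump / A_rod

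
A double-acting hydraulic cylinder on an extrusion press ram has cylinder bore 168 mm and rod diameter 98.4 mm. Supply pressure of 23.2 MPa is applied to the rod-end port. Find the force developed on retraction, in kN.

F ≈ 338 kN

Rod-side annular area A_ann = π/4 × (168² − 98.4²) = 14560 mm^2
On retraction the pressure acts on the annular area (bore minus rod).
F = P × A_ann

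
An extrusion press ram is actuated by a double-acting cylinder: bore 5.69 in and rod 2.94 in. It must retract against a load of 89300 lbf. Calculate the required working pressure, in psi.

P ≈ 4790 psi

Rod-side annular area A_ann = π/4 × (5.69² − 2.94²) = 18.64 in^2
Retraction: pressure acts on the annular area.
P = F / A = 89300 lbf / A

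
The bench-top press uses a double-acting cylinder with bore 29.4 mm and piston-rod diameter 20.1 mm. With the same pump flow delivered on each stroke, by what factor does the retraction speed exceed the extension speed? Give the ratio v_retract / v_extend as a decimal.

v_ret/v_ext ≈ 1.88

Cap-side area A_cap = π/4 × (29.4 mm)² = 678.9 mm^2
Rod-side annular area A_ann = π/4 × (29.4² − 20.1²) = 361.6 mm^2
For equal Q, v ∝ 1/A, so v_ret/v_ext = A_cap/A_ann.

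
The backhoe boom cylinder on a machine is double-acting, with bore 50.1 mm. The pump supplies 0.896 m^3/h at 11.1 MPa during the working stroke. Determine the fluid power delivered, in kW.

Hydraulic power = P × Q

W ≈ 2.76 kW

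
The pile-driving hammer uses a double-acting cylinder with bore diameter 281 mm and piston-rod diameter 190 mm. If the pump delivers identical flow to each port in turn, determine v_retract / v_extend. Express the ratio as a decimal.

v_ret/v_ext ≈ 1.84

Cap-side area A_cap = π/4 × (281 mm)² = 62020 mm^2
Rod-side annular area A_ann = π/4 × (281² − 190²) = 33660 mm^2
For equal Q, v ∝ 1/A, so v_ret/v_ext = A_cap/A_ann.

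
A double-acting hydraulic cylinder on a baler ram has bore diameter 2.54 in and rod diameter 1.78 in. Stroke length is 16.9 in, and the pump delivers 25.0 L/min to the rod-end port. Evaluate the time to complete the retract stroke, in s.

Rod-side annular area A_ann = π/4 × (2.54² − 1.78²) = 2.579 in^2
Swept volume V = A × L; t = V / Q = A·L / Q

t ≈ 1.71 s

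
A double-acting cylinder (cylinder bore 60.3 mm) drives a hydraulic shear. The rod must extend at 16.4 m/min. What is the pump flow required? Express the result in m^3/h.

Q ≈ 2.81 m^3/h

Cap-side area A_cap = π/4 × (60.3 mm)² = 2856 mm^2
Q = A × v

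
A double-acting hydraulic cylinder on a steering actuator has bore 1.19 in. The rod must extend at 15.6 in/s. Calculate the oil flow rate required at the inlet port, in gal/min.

Cap-side area A_cap = π/4 × (1.19 in)² = 1.112 in^2
Q = A × v

Q ≈ 4.51 gal/min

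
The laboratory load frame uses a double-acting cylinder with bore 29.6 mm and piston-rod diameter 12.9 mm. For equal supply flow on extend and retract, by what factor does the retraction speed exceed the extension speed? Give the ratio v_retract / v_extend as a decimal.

Cap-side area A_cap = π/4 × (29.6 mm)² = 688.1 mm^2
Rod-side annular area A_ann = π/4 × (29.6² − 12.9²) = 557.4 mm^2
For equal Q, v ∝ 1/A, so v_ret/v_ext = A_cap/A_ann.

v_ret/v_ext ≈ 1.23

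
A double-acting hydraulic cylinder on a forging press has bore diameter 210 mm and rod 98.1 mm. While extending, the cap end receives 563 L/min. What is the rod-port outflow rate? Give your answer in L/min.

Q_out ≈ 440 L/min

Cap-side area A_cap = π/4 × (210 mm)² = 34640 mm^2
Rod-side annular area A_ann = π/4 × (210² − 98.1²) = 27080 mm^2
Piston speed v = Q_in/A_cap; rod-end outflow Q_out = v × A_ann = Q_in × A_ann/A_cap.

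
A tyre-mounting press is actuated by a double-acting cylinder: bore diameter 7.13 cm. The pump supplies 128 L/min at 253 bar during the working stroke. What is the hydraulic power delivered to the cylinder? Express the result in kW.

Hydraulic power = P × Q

W ≈ 54.0 kW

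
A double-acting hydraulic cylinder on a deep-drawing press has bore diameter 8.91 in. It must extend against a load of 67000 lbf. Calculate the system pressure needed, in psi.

Cap-side area A_cap = π/4 × (8.91 in)² = 62.35 in^2
P = F / A = 67000 lbf / A

P ≈ 1070 psi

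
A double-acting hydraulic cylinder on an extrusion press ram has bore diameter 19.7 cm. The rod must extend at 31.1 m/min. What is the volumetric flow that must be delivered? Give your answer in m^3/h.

Q ≈ 56.9 m^3/h

Cap-side area A_cap = π/4 × (19.7 cm)² = 304.8 cm^2
Q = A × v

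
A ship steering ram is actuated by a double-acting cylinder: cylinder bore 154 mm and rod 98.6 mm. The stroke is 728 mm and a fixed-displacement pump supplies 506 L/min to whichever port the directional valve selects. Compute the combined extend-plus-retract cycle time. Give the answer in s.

t ≈ 2.56 s

Cap-side area A_cap = π/4 × (154 mm)² = 18630 mm^2
Rod-side annular area A_ann = π/4 × (154² − 98.6²) = 10990 mm^2
t_ext = A_cap·L/Q = 1.608 s
t_ret = A_ann·L/Q = 0.9488 s
t_cycle = t_ext + t_ret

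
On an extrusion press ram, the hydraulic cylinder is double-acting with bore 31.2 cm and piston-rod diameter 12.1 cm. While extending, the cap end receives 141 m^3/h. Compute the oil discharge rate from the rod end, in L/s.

Q_out ≈ 33.3 L/s

Cap-side area A_cap = π/4 × (31.2 cm)² = 764.5 cm^2
Rod-side annular area A_ann = π/4 × (31.2² − 12.1²) = 649.5 cm^2
Piston speed v = Q_in/A_cap; rod-end outflow Q_out = v × A_ann = Q_in × A_ann/A_cap.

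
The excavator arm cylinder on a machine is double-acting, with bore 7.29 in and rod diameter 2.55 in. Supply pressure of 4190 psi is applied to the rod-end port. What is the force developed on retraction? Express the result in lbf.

F ≈ 1.53e5 lbf

Rod-side annular area A_ann = π/4 × (7.29² − 2.55²) = 36.63 in^2
On retraction the pressure acts on the annular area (bore minus rod).
F = P × A_ann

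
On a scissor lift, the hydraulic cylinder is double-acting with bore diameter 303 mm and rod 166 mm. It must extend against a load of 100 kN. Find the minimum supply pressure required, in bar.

P ≈ 13.9 bar

Cap-side area A_cap = π/4 × (303 mm)² = 72110 mm^2
P = F / A = 100 kN / A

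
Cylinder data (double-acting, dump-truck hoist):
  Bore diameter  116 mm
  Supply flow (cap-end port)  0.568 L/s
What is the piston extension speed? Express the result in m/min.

Cap-side area A_cap = π/4 × (116 mm)² = 10570 mm^2
v = Q / A

v ≈ 3.22 m/min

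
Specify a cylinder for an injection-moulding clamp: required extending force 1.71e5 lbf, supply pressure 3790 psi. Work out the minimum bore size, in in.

D ≈ 7.58 in

Extension force acts on the full piston face: F = P × (π/4)D².
D = √(4F / (πP)) = √(4 × 1.71e5 lbf / (π × 3790 psi))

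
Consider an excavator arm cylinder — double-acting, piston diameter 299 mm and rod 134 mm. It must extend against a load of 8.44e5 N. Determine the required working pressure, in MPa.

Cap-side area A_cap = π/4 × (299 mm)² = 70220 mm^2
P = F / A = 8.44e5 N / A

P ≈ 12.0 MPa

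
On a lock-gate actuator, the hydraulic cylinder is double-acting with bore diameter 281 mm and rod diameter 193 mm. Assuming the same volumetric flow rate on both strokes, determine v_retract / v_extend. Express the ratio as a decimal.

Cap-side area A_cap = π/4 × (281 mm)² = 62020 mm^2
Rod-side annular area A_ann = π/4 × (281² − 193²) = 32760 mm^2
For equal Q, v ∝ 1/A, so v_ret/v_ext = A_cap/A_ann.

v_ret/v_ext ≈ 1.89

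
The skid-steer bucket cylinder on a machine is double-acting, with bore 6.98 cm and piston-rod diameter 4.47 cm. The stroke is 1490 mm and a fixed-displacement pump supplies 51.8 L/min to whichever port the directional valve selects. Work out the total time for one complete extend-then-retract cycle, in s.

Cap-side area A_cap = π/4 × (6.98 cm)² = 38.26 cm^2
Rod-side annular area A_ann = π/4 × (6.98² − 4.47²) = 22.57 cm^2
t_ext = A_cap·L/Q = 6.604 s
t_ret = A_ann·L/Q = 3.896 s
t_cycle = t_ext + t_ret

t ≈ 10.5 s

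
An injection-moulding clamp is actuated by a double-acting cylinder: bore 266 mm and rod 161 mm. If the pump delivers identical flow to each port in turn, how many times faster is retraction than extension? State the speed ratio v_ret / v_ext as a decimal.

v_ret/v_ext ≈ 1.58

Cap-side area A_cap = π/4 × (266 mm)² = 55570 mm^2
Rod-side annular area A_ann = π/4 × (266² − 161²) = 35210 mm^2
For equal Q, v ∝ 1/A, so v_ret/v_ext = A_cap/A_ann.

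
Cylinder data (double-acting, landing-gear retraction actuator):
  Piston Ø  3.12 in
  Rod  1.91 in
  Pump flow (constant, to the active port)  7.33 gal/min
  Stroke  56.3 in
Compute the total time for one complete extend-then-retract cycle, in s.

t ≈ 24.8 s

Cap-side area A_cap = π/4 × (3.12 in)² = 7.645 in^2
Rod-side annular area A_ann = π/4 × (3.12² − 1.91²) = 4.780 in^2
t_ext = A_cap·L/Q = 15.25 s
t_ret = A_ann·L/Q = 9.536 s
t_cycle = t_ext + t_ret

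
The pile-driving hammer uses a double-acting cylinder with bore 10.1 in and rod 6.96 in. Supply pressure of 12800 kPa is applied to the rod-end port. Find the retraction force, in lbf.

F ≈ 78100 lbf

Rod-side annular area A_ann = π/4 × (10.1² − 6.96²) = 42.07 in^2
On retraction the pressure acts on the annular area (bore minus rod).
F = P × A_ann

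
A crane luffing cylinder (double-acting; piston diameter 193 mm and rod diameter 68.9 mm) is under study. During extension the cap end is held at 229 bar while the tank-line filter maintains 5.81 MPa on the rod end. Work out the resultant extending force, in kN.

F ≈ 522 kN

Cap-side area A_cap = π/4 × (193 mm)² = 29260 mm^2
Rod-side annular area A_ann = π/4 × (193² − 68.9²) = 25530 mm^2
Net thrust = P_cap·A_cap − P_rod·A_ann = 669.9 kN − 148.3 kN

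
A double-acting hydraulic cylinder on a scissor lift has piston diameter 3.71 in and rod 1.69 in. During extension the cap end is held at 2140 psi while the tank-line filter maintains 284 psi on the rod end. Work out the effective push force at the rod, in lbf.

Cap-side area A_cap = π/4 × (3.71 in)² = 10.81 in^2
Rod-side annular area A_ann = π/4 × (3.71² − 1.69²) = 8.567 in^2
Net thrust = P_cap·A_cap − P_rod·A_ann = 23130 lbf − 2433 lbf

F ≈ 20700 lbf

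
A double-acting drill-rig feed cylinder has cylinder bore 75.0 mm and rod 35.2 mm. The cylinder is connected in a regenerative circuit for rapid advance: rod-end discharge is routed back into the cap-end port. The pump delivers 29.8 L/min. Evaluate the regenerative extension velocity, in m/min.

In regeneration the rod-end outflow joins the pump flow into the cap end, so the net volume the pump must supply per unit advance equals the rod cross-section area.
Rod cross-section A_rod = π/4 × (35.2 mm)² = 973.1 mm^2
v = Q_pump / A_rod

v ≈ 30.6 m/min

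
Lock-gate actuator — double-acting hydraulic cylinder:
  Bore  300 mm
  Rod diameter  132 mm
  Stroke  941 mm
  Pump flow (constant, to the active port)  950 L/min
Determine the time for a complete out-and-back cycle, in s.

Cap-side area A_cap = π/4 × (300 mm)² = 70690 mm^2
Rod-side annular area A_ann = π/4 × (300² − 132²) = 57000 mm^2
t_ext = A_cap·L/Q = 4.201 s
t_ret = A_ann·L/Q = 3.388 s
t_cycle = t_ext + t_ret

t ≈ 7.59 s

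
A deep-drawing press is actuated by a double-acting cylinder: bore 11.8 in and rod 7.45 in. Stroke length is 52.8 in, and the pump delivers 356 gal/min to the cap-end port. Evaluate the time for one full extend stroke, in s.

t ≈ 4.21 s

Cap-side area A_cap = π/4 × (11.8 in)² = 109.4 in^2
Swept volume V = A × L; t = V / Q = A·L / Q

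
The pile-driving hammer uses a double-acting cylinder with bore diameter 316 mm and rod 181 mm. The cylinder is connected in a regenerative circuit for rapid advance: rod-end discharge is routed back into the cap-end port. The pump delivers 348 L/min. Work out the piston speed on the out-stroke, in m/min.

v ≈ 13.5 m/min

In regeneration the rod-end outflow joins the pump flow into the cap end, so the net volume the pump must supply per unit advance equals the rod cross-section area.
Rod cross-section A_rod = π/4 × (181 mm)² = 25730 mm^2
v = Q_pump / A_rod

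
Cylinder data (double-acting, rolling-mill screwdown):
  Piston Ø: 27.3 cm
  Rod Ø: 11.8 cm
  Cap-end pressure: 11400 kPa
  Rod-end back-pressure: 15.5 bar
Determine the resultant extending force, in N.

F ≈ 5.94e5 N

Cap-side area A_cap = π/4 × (27.3 cm)² = 585.3 cm^2
Rod-side annular area A_ann = π/4 × (27.3² − 11.8²) = 476.0 cm^2
Net thrust = P_cap·A_cap − P_rod·A_ann = 6.673e5 N − 73780 N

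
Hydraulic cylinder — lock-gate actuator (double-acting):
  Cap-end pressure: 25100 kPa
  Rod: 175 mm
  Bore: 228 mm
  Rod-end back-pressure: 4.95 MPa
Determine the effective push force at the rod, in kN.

F ≈ 942 kN

Cap-side area A_cap = π/4 × (228 mm)² = 40830 mm^2
Rod-side annular area A_ann = π/4 × (228² − 175²) = 16780 mm^2
Net thrust = P_cap·A_cap − P_rod·A_ann = 1025 kN − 83.04 kN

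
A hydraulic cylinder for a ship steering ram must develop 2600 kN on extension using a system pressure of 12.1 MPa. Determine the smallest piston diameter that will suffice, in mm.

Extension force acts on the full piston face: F = P × (π/4)D².
D = √(4F / (πP)) = √(4 × 2600 kN / (π × 12.1 MPa))

D ≈ 523 mm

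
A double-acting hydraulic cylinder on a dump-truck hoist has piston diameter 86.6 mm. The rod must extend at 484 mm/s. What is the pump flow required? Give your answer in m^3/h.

Q ≈ 10.3 m^3/h

Cap-side area A_cap = π/4 × (86.6 mm)² = 5890 mm^2
Q = A × v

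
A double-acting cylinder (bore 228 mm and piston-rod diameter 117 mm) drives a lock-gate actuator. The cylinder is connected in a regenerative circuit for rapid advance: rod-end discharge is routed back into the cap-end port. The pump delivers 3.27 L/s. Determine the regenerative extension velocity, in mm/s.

v ≈ 304 mm/s

In regeneration the rod-end outflow joins the pump flow into the cap end, so the net volume the pump must supply per unit advance equals the rod cross-section area.
Rod cross-section A_rod = π/4 × (117 mm)² = 10750 mm^2
v = Q_pump / A_rod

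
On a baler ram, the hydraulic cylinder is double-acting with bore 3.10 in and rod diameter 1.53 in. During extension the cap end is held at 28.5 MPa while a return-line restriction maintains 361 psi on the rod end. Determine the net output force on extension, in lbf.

F ≈ 29100 lbf

Cap-side area A_cap = π/4 × (3.10 in)² = 7.548 in^2
Rod-side annular area A_ann = π/4 × (3.10² − 1.53²) = 5.709 in^2
Net thrust = P_cap·A_cap − P_rod·A_ann = 31200 lbf − 2061 lbf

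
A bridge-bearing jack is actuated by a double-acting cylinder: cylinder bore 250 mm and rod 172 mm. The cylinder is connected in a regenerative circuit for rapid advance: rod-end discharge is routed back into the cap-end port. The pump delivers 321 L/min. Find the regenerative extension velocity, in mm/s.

In regeneration the rod-end outflow joins the pump flow into the cap end, so the net volume the pump must supply per unit advance equals the rod cross-section area.
Rod cross-section A_rod = π/4 × (172 mm)² = 23240 mm^2
v = Q_pump / A_rod

v ≈ 230 mm/s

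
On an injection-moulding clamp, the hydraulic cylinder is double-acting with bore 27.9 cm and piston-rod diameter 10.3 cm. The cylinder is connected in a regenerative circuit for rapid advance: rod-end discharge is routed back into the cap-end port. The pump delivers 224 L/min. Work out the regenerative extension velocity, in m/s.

In regeneration the rod-end outflow joins the pump flow into the cap end, so the net volume the pump must supply per unit advance equals the rod cross-section area.
Rod cross-section A_rod = π/4 × (10.3 cm)² = 83.32 cm^2
v = Q_pump / A_rod

v ≈ 0.448 m/s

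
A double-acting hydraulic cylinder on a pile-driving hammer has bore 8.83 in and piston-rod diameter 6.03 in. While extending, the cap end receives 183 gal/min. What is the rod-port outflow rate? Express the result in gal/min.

Cap-side area A_cap = π/4 × (8.83 in)² = 61.24 in^2
Rod-side annular area A_ann = π/4 × (8.83² − 6.03²) = 32.68 in^2
Piston speed v = Q_in/A_cap; rod-end outflow Q_out = v × A_ann = Q_in × A_ann/A_cap.

Q_out ≈ 97.7 gal/min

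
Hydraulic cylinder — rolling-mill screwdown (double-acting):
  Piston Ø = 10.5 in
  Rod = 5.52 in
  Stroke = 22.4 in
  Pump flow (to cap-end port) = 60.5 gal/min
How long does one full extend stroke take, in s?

t ≈ 8.33 s

Cap-side area A_cap = π/4 × (10.5 in)² = 86.59 in^2
Swept volume V = A × L; t = V / Q = A·L / Q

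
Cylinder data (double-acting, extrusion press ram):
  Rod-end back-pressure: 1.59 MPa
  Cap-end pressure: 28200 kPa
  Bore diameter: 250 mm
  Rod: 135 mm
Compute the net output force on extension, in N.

F ≈ 1.33e6 N

Cap-side area A_cap = π/4 × (250 mm)² = 49090 mm^2
Rod-side annular area A_ann = π/4 × (250² − 135²) = 34770 mm^2
Net thrust = P_cap·A_cap − P_rod·A_ann = 1.384e6 N − 55290 N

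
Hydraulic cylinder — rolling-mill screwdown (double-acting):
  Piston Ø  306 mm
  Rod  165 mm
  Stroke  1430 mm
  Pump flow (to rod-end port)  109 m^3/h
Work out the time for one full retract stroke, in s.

t ≈ 2.46 s

Rod-side annular area A_ann = π/4 × (306² − 165²) = 52160 mm^2
Swept volume V = A × L; t = V / Q = A·L / Q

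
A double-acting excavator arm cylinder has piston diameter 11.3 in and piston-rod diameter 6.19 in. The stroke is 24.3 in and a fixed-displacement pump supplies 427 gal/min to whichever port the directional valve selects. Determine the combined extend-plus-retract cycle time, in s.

t ≈ 2.52 s

Cap-side area A_cap = π/4 × (11.3 in)² = 100.3 in^2
Rod-side annular area A_ann = π/4 × (11.3² − 6.19²) = 70.19 in^2
t_ext = A_cap·L/Q = 1.482 s
t_ret = A_ann·L/Q = 1.038 s
t_cycle = t_ext + t_ret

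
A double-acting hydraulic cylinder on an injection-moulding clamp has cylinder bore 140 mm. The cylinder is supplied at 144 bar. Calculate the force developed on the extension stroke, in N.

Cap-side area A_cap = π/4 × (140 mm)² = 15390 mm^2
F = P × A_cap = 144 bar × A_cap

F ≈ 2.22e5 N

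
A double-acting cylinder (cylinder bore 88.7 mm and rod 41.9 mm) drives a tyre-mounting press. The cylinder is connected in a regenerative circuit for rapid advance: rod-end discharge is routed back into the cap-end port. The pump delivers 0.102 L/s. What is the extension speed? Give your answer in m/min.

In regeneration the rod-end outflow joins the pump flow into the cap end, so the net volume the pump must supply per unit advance equals the rod cross-section area.
Rod cross-section A_rod = π/4 × (41.9 mm)² = 1379 mm^2
v = Q_pump / A_rod

v ≈ 4.44 m/min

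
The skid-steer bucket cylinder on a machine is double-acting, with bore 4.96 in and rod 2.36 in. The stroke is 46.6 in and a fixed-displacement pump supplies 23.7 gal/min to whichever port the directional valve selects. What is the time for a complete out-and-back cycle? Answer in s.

Cap-side area A_cap = π/4 × (4.96 in)² = 19.32 in^2
Rod-side annular area A_ann = π/4 × (4.96² − 2.36²) = 14.95 in^2
t_ext = A_cap·L/Q = 9.868 s
t_ret = A_ann·L/Q = 7.634 s
t_cycle = t_ext + t_ret

t ≈ 17.5 s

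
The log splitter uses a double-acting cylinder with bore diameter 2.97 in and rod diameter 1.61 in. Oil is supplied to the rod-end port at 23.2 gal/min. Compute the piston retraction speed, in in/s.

Rod-side annular area A_ann = π/4 × (2.97² − 1.61²) = 4.892 in^2
Flow into the rod-end port fills the annular volume.
v = Q / A

v ≈ 18.3 in/s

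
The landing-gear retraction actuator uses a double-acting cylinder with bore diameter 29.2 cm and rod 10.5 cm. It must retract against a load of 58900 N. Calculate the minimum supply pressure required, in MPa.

Rod-side annular area A_ann = π/4 × (29.2² − 10.5²) = 583.1 cm^2
Retraction: pressure acts on the annular area.
P = F / A = 58900 N / A

P ≈ 1.01 MPa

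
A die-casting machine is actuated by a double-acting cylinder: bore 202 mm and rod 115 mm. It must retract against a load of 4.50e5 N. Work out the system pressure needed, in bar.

P ≈ 208 bar

Rod-side annular area A_ann = π/4 × (202² − 115²) = 21660 mm^2
Retraction: pressure acts on the annular area.
P = F / A = 4.50e5 N / A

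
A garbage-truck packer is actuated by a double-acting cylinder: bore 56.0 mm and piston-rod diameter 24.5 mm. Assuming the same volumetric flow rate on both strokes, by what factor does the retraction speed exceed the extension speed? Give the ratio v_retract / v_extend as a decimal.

v_ret/v_ext ≈ 1.24

Cap-side area A_cap = π/4 × (56.0 mm)² = 2463 mm^2
Rod-side annular area A_ann = π/4 × (56.0² − 24.5²) = 1992 mm^2
For equal Q, v ∝ 1/A, so v_ret/v_ext = A_cap/A_ann.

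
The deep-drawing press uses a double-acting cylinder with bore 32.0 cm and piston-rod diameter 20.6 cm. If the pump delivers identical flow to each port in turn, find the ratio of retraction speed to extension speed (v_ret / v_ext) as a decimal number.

Cap-side area A_cap = π/4 × (32.0 cm)² = 804.2 cm^2
Rod-side annular area A_ann = π/4 × (32.0² − 20.6²) = 471.0 cm^2
For equal Q, v ∝ 1/A, so v_ret/v_ext = A_cap/A_ann.

v_ret/v_ext ≈ 1.71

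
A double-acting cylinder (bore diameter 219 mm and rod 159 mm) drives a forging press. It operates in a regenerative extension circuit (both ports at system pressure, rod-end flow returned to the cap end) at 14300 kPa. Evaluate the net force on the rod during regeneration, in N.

With equal pressure on both faces, forces on the annular region cancel; the net push is pressure × rod cross-section.
Rod cross-section A_rod = π/4 × (159 mm)² = 19860 mm^2
F = P × A_rod

F ≈ 2.84e5 N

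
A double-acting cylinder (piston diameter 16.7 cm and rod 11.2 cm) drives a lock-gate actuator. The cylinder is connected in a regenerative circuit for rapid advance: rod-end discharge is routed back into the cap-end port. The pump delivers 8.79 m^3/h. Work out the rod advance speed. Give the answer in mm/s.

v ≈ 248 mm/s

In regeneration the rod-end outflow joins the pump flow into the cap end, so the net volume the pump must supply per unit advance equals the rod cross-section area.
Rod cross-section A_rod = π/4 × (11.2 cm)² = 98.52 cm^2
v = Q_pump / A_rod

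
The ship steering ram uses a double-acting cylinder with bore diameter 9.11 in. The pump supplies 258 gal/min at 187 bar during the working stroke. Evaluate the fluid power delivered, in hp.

W ≈ 408 hp

Hydraulic power = P × Q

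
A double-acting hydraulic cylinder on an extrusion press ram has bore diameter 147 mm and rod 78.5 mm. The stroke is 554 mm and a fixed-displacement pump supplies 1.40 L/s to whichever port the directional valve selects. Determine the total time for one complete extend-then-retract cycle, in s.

t ≈ 11.5 s

Cap-side area A_cap = π/4 × (147 mm)² = 16970 mm^2
Rod-side annular area A_ann = π/4 × (147² − 78.5²) = 12130 mm^2
t_ext = A_cap·L/Q = 6.716 s
t_ret = A_ann·L/Q = 4.801 s
t_cycle = t_ext + t_ret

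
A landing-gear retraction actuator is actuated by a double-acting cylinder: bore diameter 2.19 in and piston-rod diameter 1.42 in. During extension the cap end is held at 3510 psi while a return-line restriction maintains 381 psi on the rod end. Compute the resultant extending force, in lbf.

Cap-side area A_cap = π/4 × (2.19 in)² = 3.767 in^2
Rod-side annular area A_ann = π/4 × (2.19² − 1.42²) = 2.183 in^2
Net thrust = P_cap·A_cap − P_rod·A_ann = 13220 lbf − 831.8 lbf

F ≈ 12400 lbf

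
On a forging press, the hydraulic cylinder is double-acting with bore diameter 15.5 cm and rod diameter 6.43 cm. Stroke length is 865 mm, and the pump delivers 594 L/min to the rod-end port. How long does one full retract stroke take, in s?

Rod-side annular area A_ann = π/4 × (15.5² − 6.43²) = 156.2 cm^2
Swept volume V = A × L; t = V / Q = A·L / Q

t ≈ 1.36 s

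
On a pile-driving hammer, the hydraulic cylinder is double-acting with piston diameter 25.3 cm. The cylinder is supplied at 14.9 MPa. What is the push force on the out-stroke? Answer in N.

Cap-side area A_cap = π/4 × (25.3 cm)² = 502.7 cm^2
F = P × A_cap = 14.9 MPa × A_cap

F ≈ 7.49e5 N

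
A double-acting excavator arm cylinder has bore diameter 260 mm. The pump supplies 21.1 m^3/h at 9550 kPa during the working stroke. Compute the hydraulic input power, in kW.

W ≈ 56.0 kW

Hydraulic power = P × Q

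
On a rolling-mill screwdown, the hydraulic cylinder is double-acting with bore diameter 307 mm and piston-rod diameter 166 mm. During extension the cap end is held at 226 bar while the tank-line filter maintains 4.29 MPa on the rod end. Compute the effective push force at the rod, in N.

F ≈ 1.45e6 N

Cap-side area A_cap = π/4 × (307 mm)² = 74020 mm^2
Rod-side annular area A_ann = π/4 × (307² − 166²) = 52380 mm^2
Net thrust = P_cap·A_cap − P_rod·A_ann = 1.673e6 N − 2.247e5 N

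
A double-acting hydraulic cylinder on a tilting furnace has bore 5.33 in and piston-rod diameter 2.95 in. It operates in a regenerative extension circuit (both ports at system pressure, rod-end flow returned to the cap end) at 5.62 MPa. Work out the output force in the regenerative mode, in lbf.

F ≈ 5570 lbf

With equal pressure on both faces, forces on the annular region cancel; the net push is pressure × rod cross-section.
Rod cross-section A_rod = π/4 × (2.95 in)² = 6.835 in^2
F = P × A_rod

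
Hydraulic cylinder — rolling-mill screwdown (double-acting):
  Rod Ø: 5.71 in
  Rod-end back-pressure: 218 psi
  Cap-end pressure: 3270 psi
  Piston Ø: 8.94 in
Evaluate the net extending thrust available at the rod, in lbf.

F ≈ 1.97e5 lbf

Cap-side area A_cap = π/4 × (8.94 in)² = 62.77 in^2
Rod-side annular area A_ann = π/4 × (8.94² − 5.71²) = 37.16 in^2
Net thrust = P_cap·A_cap − P_rod·A_ann = 2.053e5 lbf − 8102 lbf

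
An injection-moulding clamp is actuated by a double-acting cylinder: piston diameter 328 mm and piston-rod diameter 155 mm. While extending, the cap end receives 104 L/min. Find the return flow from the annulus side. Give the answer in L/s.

Cap-side area A_cap = π/4 × (328 mm)² = 84500 mm^2
Rod-side annular area A_ann = π/4 × (328² − 155²) = 65630 mm^2
Piston speed v = Q_in/A_cap; rod-end outflow Q_out = v × A_ann = Q_in × A_ann/A_cap.

Q_out ≈ 1.35 L/s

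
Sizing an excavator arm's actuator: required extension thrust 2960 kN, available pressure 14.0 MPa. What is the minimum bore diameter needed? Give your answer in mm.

D ≈ 519 mm

Extension force acts on the full piston face: F = P × (π/4)D².
D = √(4F / (πP)) = √(4 × 2960 kN / (π × 14.0 MPa))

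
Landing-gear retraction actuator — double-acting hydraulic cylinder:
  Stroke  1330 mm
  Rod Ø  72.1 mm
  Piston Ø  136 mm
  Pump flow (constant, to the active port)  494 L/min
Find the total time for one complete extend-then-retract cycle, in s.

Cap-side area A_cap = π/4 × (136 mm)² = 14530 mm^2
Rod-side annular area A_ann = π/4 × (136² − 72.1²) = 10440 mm^2
t_ext = A_cap·L/Q = 2.347 s
t_ret = A_ann·L/Q = 1.687 s
t_cycle = t_ext + t_ret

t ≈ 4.03 s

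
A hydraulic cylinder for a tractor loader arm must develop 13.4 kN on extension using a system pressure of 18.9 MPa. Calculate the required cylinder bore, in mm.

Extension force acts on the full piston face: F = P × (π/4)D².
D = √(4F / (πP)) = √(4 × 13.4 kN / (π × 18.9 MPa))

D ≈ 30.0 mm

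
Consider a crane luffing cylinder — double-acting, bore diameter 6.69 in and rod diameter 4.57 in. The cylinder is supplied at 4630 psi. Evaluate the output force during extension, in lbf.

F ≈ 1.63e5 lbf

Cap-side area A_cap = π/4 × (6.69 in)² = 35.15 in^2
F = P × A_cap = 4630 psi × A_cap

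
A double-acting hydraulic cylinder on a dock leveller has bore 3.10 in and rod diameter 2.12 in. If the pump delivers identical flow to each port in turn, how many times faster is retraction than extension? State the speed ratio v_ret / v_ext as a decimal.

v_ret/v_ext ≈ 1.88

Cap-side area A_cap = π/4 × (3.10 in)² = 7.548 in^2
Rod-side annular area A_ann = π/4 × (3.10² − 2.12²) = 4.018 in^2
For equal Q, v ∝ 1/A, so v_ret/v_ext = A_cap/A_ann.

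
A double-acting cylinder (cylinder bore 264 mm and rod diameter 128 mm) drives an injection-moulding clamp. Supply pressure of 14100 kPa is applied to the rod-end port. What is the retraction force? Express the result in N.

F ≈ 5.90e5 N

Rod-side annular area A_ann = π/4 × (264² − 128²) = 41870 mm^2
On retraction the pressure acts on the annular area (bore minus rod).
F = P × A_ann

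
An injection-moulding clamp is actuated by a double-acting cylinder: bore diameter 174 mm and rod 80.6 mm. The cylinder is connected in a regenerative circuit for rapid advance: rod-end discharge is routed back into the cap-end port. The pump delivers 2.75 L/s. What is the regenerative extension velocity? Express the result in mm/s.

In regeneration the rod-end outflow joins the pump flow into the cap end, so the net volume the pump must supply per unit advance equals the rod cross-section area.
Rod cross-section A_rod = π/4 × (80.6 mm)² = 5102 mm^2
v = Q_pump / A_rod

v ≈ 539 mm/s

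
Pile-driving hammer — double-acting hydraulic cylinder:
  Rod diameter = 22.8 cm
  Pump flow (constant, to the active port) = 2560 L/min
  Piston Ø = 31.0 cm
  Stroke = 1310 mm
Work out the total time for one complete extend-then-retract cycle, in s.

t ≈ 3.38 s

Cap-side area A_cap = π/4 × (31.0 cm)² = 754.8 cm^2
Rod-side annular area A_ann = π/4 × (31.0² − 22.8²) = 346.5 cm^2
t_ext = A_cap·L/Q = 2.317 s
t_ret = A_ann·L/Q = 1.064 s
t_cycle = t_ext + t_ret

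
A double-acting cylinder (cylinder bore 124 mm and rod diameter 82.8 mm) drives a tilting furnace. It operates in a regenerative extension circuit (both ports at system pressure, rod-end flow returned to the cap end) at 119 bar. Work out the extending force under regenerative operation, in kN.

F ≈ 64.1 kN

With equal pressure on both faces, forces on the annular region cancel; the net push is pressure × rod cross-section.
Rod cross-section A_rod = π/4 × (82.8 mm)² = 5385 mm^2
F = P × A_rod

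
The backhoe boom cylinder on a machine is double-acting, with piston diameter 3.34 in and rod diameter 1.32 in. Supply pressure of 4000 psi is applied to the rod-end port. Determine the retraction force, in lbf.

F ≈ 29600 lbf

Rod-side annular area A_ann = π/4 × (3.34² − 1.32²) = 7.393 in^2
On retraction the pressure acts on the annular area (bore minus rod).
F = P × A_ann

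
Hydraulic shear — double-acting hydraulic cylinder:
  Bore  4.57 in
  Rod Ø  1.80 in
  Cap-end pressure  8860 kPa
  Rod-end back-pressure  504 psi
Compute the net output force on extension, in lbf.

F ≈ 14100 lbf

Cap-side area A_cap = π/4 × (4.57 in)² = 16.40 in^2
Rod-side annular area A_ann = π/4 × (4.57² − 1.80²) = 13.86 in^2
Net thrust = P_cap·A_cap − P_rod·A_ann = 21080 lbf − 6985 lbf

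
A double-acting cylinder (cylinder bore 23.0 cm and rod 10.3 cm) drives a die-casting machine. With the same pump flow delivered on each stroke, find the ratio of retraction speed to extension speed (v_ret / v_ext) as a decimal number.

v_ret/v_ext ≈ 1.25

Cap-side area A_cap = π/4 × (23.0 cm)² = 415.5 cm^2
Rod-side annular area A_ann = π/4 × (23.0² − 10.3²) = 332.2 cm^2
For equal Q, v ∝ 1/A, so v_ret/v_ext = A_cap/A_ann.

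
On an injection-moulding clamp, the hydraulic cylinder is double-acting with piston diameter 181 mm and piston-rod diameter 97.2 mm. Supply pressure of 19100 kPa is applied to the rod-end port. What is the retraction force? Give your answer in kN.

F ≈ 350 kN

Rod-side annular area A_ann = π/4 × (181² − 97.2²) = 18310 mm^2
On retraction the pressure acts on the annular area (bore minus rod).
F = P × A_ann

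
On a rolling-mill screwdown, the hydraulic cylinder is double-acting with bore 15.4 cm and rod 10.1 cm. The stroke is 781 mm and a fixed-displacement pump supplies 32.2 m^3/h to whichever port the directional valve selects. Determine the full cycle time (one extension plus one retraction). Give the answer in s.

t ≈ 2.55 s

Cap-side area A_cap = π/4 × (15.4 cm)² = 186.3 cm^2
Rod-side annular area A_ann = π/4 × (15.4² − 10.1²) = 106.1 cm^2
t_ext = A_cap·L/Q = 1.626 s
t_ret = A_ann·L/Q = 0.9268 s
t_cycle = t_ext + t_ret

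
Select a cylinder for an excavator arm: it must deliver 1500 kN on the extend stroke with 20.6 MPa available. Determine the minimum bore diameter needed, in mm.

D ≈ 304 mm

Extension force acts on the full piston face: F = P × (π/4)D².
D = √(4F / (πP)) = √(4 × 1500 kN / (π × 20.6 MPa))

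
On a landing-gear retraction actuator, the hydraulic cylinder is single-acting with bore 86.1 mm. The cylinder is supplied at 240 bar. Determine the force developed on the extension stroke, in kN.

Cap-side area A_cap = π/4 × (86.1 mm)² = 5822 mm^2
F = P × A_cap = 240 bar × A_cap

F ≈ 140 kN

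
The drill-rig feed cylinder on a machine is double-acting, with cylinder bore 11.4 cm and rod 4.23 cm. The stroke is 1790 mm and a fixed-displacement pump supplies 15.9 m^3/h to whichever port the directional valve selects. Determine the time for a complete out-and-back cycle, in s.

t ≈ 7.70 s

Cap-side area A_cap = π/4 × (11.4 cm)² = 102.1 cm^2
Rod-side annular area A_ann = π/4 × (11.4² − 4.23²) = 88.02 cm^2
t_ext = A_cap·L/Q = 4.137 s
t_ret = A_ann·L/Q = 3.567 s
t_cycle = t_ext + t_ret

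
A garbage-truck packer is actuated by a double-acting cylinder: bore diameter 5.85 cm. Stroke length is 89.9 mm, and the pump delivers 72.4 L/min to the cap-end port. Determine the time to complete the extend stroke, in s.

Cap-side area A_cap = π/4 × (5.85 cm)² = 26.88 cm^2
Swept volume V = A × L; t = V / Q = A·L / Q

t ≈ 0.200 s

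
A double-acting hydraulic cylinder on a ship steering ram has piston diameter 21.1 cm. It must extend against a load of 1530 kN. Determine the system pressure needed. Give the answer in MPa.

P ≈ 43.8 MPa

Cap-side area A_cap = π/4 × (21.1 cm)² = 349.7 cm^2
P = F / A = 1530 kN / A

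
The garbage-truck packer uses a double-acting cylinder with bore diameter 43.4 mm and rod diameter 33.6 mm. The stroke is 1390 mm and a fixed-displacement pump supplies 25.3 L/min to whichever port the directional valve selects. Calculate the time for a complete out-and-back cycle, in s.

Cap-side area A_cap = π/4 × (43.4 mm)² = 1479 mm^2
Rod-side annular area A_ann = π/4 × (43.4² − 33.6²) = 592.7 mm^2
t_ext = A_cap·L/Q = 4.877 s
t_ret = A_ann·L/Q = 1.954 s
t_cycle = t_ext + t_ret

t ≈ 6.83 s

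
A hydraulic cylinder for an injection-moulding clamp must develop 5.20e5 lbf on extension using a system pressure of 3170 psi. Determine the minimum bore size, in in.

D ≈ 14.5 in

Extension force acts on the full piston face: F = P × (π/4)D².
D = √(4F / (πP)) = √(4 × 5.20e5 lbf / (π × 3170 psi))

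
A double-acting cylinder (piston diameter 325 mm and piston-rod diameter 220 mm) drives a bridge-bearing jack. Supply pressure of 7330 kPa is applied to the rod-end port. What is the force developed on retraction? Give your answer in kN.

Rod-side annular area A_ann = π/4 × (325² − 220²) = 44940 mm^2
On retraction the pressure acts on the annular area (bore minus rod).
F = P × A_ann

F ≈ 329 kN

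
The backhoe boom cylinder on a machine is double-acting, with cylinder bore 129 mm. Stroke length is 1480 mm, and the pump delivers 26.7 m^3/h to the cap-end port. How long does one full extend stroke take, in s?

t ≈ 2.61 s

Cap-side area A_cap = π/4 × (129 mm)² = 13070 mm^2
Swept volume V = A × L; t = V / Q = A·L / Q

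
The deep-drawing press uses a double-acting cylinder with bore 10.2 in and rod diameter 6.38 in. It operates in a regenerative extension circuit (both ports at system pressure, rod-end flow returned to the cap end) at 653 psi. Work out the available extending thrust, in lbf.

F ≈ 20900 lbf

With equal pressure on both faces, forces on the annular region cancel; the net push is pressure × rod cross-section.
Rod cross-section A_rod = π/4 × (6.38 in)² = 31.97 in^2
F = P × A_rod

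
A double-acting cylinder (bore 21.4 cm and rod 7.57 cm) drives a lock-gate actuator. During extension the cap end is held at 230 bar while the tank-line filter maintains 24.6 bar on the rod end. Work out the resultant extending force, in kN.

F ≈ 750 kN

Cap-side area A_cap = π/4 × (21.4 cm)² = 359.7 cm^2
Rod-side annular area A_ann = π/4 × (21.4² − 7.57²) = 314.7 cm^2
Net thrust = P_cap·A_cap − P_rod·A_ann = 827.3 kN − 77.41 kN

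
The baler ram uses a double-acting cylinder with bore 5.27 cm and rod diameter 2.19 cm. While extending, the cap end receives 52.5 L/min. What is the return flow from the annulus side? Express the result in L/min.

Cap-side area A_cap = π/4 × (5.27 cm)² = 21.81 cm^2
Rod-side annular area A_ann = π/4 × (5.27² − 2.19²) = 18.05 cm^2
Piston speed v = Q_in/A_cap; rod-end outflow Q_out = v × A_ann = Q_in × A_ann/A_cap.

Q_out ≈ 43.4 L/min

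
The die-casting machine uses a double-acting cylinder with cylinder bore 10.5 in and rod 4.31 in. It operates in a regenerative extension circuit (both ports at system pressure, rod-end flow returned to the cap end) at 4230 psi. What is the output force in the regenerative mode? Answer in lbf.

With equal pressure on both faces, forces on the annular region cancel; the net push is pressure × rod cross-section.
Rod cross-section A_rod = π/4 × (4.31 in)² = 14.59 in^2
F = P × A_rod

F ≈ 61700 lbf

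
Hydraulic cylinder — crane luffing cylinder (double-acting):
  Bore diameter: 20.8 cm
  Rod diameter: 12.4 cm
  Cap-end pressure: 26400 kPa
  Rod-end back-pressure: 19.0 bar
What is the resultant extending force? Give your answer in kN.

F ≈ 855 kN

Cap-side area A_cap = π/4 × (20.8 cm)² = 339.8 cm^2
Rod-side annular area A_ann = π/4 × (20.8² − 12.4²) = 219.0 cm^2
Net thrust = P_cap·A_cap − P_rod·A_ann = 897.1 kN − 41.62 kN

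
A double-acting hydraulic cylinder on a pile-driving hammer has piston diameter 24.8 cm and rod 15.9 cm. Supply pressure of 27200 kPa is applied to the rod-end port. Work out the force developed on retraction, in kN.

Rod-side annular area A_ann = π/4 × (24.8² − 15.9²) = 284.5 cm^2
On retraction the pressure acts on the annular area (bore minus rod).
F = P × A_ann

F ≈ 774 kN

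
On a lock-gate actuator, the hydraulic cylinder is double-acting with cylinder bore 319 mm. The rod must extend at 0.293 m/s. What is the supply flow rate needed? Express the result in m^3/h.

Q ≈ 84.3 m^3/h

Cap-side area A_cap = π/4 × (319 mm)² = 79920 mm^2
Q = A × v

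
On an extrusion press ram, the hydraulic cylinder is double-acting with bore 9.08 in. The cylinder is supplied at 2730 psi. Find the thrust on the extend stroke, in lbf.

F ≈ 1.77e5 lbf

Cap-side area A_cap = π/4 × (9.08 in)² = 64.75 in^2
F = P × A_cap = 2730 psi × A_cap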